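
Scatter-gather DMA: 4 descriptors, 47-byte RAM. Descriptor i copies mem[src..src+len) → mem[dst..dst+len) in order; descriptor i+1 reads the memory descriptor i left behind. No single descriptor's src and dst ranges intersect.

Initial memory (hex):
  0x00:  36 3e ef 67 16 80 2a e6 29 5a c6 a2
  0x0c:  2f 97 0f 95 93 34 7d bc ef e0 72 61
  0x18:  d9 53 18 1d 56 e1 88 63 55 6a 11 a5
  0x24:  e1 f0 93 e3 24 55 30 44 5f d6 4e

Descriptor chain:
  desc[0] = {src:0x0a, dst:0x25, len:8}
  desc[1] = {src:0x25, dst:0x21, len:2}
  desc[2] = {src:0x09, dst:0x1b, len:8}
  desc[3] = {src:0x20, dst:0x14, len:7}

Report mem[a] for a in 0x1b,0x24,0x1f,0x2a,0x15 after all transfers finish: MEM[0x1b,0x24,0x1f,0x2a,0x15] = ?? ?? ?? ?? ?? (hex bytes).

MEM[0x1b,0x24,0x1f,0x2a,0x15] = 5a e1 97 95 95

  after D0: wrote 8B at 0x25 = c6a22f970f959334
  after D1: wrote 2B at 0x21 = c6a2
  after D2: wrote 8B at 0x1b = 5ac6a22f970f9593
  after D3: wrote 7B at 0x14 = 0f9593a5e1c6a2
query mem[0x1b]=0x5a, mem[0x24]=0xe1, mem[0x1f]=0x97, mem[0x2a]=0x95, mem[0x15]=0x95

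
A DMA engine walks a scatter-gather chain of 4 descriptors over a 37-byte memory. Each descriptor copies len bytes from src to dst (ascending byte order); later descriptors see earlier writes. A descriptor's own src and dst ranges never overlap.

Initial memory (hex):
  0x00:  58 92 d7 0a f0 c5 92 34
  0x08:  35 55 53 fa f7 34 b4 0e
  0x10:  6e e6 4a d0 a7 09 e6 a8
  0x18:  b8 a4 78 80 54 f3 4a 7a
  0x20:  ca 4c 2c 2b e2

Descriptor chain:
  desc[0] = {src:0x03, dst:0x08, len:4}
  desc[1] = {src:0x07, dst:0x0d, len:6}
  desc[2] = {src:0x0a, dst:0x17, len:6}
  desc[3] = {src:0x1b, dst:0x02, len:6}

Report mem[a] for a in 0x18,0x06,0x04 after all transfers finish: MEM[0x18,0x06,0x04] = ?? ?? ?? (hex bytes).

MEM[0x18,0x06,0x04] = 92 7a f3

[0] 0x03->0x08 len=4 : 0a f0 c5 92
[1] 0x07->0x0d len=6 : 34 0a f0 c5 92 f7
[2] 0x0a->0x17 len=6 : c5 92 f7 34 0a f0
[3] 0x1b->0x02 len=6 : 0a f0 f3 4a 7a ca
query mem[0x18]=0x92, mem[0x06]=0x7a, mem[0x04]=0xf3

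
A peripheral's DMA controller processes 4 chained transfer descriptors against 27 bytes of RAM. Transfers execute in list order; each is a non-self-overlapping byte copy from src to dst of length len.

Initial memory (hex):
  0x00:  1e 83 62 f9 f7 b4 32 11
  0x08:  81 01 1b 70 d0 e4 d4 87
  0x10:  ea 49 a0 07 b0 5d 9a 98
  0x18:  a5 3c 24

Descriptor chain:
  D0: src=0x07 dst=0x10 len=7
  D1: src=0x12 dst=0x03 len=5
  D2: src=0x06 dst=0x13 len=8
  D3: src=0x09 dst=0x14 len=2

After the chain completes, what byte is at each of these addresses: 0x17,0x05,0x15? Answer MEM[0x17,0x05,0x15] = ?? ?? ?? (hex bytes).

D0: mem[0x10..0x16] <- [11 81 01 1b 70 d0 e4]
D1: mem[0x03..0x07] <- [01 1b 70 d0 e4]
D2: mem[0x13..0x1a] <- [d0 e4 81 01 1b 70 d0 e4]
D3: mem[0x14..0x15] <- [01 1b]
query mem[0x17]=0x1b, mem[0x05]=0x70, mem[0x15]=0x1b

MEM[0x17,0x05,0x15] = 1b 70 1b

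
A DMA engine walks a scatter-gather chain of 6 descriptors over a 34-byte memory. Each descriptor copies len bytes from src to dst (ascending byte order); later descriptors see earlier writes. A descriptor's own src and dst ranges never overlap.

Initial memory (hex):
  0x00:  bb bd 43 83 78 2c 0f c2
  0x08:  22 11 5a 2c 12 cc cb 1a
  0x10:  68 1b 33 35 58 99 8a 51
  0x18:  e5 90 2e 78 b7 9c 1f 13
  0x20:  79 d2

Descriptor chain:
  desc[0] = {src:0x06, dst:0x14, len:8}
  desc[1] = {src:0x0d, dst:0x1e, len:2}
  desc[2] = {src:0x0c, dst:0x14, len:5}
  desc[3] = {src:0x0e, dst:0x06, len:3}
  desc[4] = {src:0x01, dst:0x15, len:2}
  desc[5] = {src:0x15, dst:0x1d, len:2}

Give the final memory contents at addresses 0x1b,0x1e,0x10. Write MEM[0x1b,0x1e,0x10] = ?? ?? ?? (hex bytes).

MEM[0x1b,0x1e,0x10] = cc 43 68

D0: mem[0x14..0x1b] <- [0f c2 22 11 5a 2c 12 cc]
D1: mem[0x1e..0x1f] <- [cc cb]
D2: mem[0x14..0x18] <- [12 cc cb 1a 68]
D3: mem[0x06..0x08] <- [cb 1a 68]
D4: mem[0x15..0x16] <- [bd 43]
D5: mem[0x1d..0x1e] <- [bd 43]
query mem[0x1b]=0xcc, mem[0x1e]=0x43, mem[0x10]=0x68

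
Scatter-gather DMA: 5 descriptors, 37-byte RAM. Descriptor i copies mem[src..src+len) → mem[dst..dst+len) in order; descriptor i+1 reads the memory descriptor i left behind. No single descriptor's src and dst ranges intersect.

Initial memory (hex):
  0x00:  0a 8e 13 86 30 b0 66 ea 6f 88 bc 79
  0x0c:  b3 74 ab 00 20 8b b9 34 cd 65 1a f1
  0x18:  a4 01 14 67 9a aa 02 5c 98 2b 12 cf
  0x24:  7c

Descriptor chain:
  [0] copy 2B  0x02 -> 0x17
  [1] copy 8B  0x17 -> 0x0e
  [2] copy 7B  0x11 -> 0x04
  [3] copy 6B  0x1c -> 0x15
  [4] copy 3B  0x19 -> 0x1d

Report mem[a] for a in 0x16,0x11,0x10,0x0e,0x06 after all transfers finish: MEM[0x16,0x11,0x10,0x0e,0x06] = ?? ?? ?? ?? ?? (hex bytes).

[0] 0x02->0x17 len=2 : 13 86
[1] 0x17->0x0e len=8 : 13 86 01 14 67 9a aa 02
[2] 0x11->0x04 len=7 : 14 67 9a aa 02 1a 13
[3] 0x1c->0x15 len=6 : 9a aa 02 5c 98 2b
[4] 0x19->0x1d len=3 : 98 2b 67
query mem[0x16]=0xaa, mem[0x11]=0x14, mem[0x10]=0x01, mem[0x0e]=0x13, mem[0x06]=0x9a

MEM[0x16,0x11,0x10,0x0e,0x06] = aa 14 01 13 9a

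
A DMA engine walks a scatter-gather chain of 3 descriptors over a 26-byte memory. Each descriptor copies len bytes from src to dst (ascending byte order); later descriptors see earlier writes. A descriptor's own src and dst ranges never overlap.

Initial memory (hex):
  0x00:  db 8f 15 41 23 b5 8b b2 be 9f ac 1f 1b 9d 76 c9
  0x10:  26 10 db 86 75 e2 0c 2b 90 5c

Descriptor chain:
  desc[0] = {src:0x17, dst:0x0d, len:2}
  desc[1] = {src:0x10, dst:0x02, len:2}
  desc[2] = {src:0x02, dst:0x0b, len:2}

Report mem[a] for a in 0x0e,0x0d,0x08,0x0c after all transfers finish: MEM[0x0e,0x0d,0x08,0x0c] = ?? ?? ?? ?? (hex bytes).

  after D0: wrote 2B at 0x0d = 2b90
  after D1: wrote 2B at 0x02 = 2610
  after D2: wrote 2B at 0x0b = 2610
query mem[0x0e]=0x90, mem[0x0d]=0x2b, mem[0x08]=0xbe, mem[0x0c]=0x10

MEM[0x0e,0x0d,0x08,0x0c] = 90 2b be 10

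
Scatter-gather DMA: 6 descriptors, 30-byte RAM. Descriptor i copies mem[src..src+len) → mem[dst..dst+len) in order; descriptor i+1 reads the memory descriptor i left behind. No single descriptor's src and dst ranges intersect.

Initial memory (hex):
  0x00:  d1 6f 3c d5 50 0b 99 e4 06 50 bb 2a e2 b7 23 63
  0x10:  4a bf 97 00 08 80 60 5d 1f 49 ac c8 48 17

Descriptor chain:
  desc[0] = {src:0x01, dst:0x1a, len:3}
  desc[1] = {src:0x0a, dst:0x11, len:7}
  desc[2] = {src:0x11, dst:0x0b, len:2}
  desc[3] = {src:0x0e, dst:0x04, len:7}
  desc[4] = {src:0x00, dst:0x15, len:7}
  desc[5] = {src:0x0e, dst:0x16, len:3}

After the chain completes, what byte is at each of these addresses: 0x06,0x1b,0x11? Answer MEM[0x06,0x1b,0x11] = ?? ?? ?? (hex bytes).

MEM[0x06,0x1b,0x11] = 4a 4a bb

D0: mem[0x1a..0x1c] <- [6f 3c d5]
D1: mem[0x11..0x17] <- [bb 2a e2 b7 23 63 4a]
D2: mem[0x0b..0x0c] <- [bb 2a]
D3: mem[0x04..0x0a] <- [23 63 4a bb 2a e2 b7]
D4: mem[0x15..0x1b] <- [d1 6f 3c d5 23 63 4a]
D5: mem[0x16..0x18] <- [23 63 4a]
query mem[0x06]=0x4a, mem[0x1b]=0x4a, mem[0x11]=0xbb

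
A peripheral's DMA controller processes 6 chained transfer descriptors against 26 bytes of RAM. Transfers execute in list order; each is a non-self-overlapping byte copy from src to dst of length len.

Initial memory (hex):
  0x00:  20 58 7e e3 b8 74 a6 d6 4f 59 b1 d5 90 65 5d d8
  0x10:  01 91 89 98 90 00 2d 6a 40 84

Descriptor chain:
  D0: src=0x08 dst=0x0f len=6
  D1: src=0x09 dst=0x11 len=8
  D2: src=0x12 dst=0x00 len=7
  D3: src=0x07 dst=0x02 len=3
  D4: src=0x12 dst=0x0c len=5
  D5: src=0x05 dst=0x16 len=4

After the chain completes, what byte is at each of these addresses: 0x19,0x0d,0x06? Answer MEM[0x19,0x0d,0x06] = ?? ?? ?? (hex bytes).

MEM[0x19,0x0d,0x06] = 4f d5 59

D0: mem[0x0f..0x14] <- [4f 59 b1 d5 90 65]
D1: mem[0x11..0x18] <- [59 b1 d5 90 65 5d 4f 59]
D2: mem[0x00..0x06] <- [b1 d5 90 65 5d 4f 59]
D3: mem[0x02..0x04] <- [d6 4f 59]
D4: mem[0x0c..0x10] <- [b1 d5 90 65 5d]
D5: mem[0x16..0x19] <- [4f 59 d6 4f]
query mem[0x19]=0x4f, mem[0x0d]=0xd5, mem[0x06]=0x59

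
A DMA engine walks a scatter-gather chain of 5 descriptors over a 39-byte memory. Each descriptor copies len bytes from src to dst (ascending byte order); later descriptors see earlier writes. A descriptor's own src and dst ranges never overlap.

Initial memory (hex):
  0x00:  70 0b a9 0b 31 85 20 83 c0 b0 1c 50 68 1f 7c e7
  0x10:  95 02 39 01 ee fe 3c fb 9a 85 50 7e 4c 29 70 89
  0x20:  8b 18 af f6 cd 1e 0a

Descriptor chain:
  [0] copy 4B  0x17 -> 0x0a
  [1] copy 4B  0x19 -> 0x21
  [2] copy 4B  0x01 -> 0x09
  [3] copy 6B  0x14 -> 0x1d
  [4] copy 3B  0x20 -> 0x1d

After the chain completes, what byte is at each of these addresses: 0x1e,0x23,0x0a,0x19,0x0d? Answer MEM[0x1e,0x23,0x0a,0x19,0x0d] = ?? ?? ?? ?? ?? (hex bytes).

MEM[0x1e,0x23,0x0a,0x19,0x0d] = 9a 7e a9 85 50

  after D0: wrote 4B at 0x0a = fb9a8550
  after D1: wrote 4B at 0x21 = 85507e4c
  after D2: wrote 4B at 0x09 = 0ba90b31
  after D3: wrote 6B at 0x1d = eefe3cfb9a85
  after D4: wrote 3B at 0x1d = fb9a85
query mem[0x1e]=0x9a, mem[0x23]=0x7e, mem[0x0a]=0xa9, mem[0x19]=0x85, mem[0x0d]=0x50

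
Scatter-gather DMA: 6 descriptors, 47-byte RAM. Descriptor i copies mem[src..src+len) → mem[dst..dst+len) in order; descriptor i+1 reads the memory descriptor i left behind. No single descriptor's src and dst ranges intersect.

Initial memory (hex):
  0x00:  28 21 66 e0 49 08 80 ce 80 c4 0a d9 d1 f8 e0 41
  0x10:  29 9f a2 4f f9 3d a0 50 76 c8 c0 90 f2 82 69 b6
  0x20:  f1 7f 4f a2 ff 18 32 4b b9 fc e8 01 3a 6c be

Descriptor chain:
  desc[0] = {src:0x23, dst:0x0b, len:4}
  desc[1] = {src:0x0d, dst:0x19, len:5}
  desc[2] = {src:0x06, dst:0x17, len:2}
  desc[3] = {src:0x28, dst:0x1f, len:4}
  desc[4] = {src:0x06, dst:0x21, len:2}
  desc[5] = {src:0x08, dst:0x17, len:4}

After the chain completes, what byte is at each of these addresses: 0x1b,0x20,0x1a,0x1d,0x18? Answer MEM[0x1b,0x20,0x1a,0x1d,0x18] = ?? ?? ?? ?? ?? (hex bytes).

[0] 0x23->0x0b len=4 : a2 ff 18 32
[1] 0x0d->0x19 len=5 : 18 32 41 29 9f
[2] 0x06->0x17 len=2 : 80 ce
[3] 0x28->0x1f len=4 : b9 fc e8 01
[4] 0x06->0x21 len=2 : 80 ce
[5] 0x08->0x17 len=4 : 80 c4 0a a2
query mem[0x1b]=0x41, mem[0x20]=0xfc, mem[0x1a]=0xa2, mem[0x1d]=0x9f, mem[0x18]=0xc4

MEM[0x1b,0x20,0x1a,0x1d,0x18] = 41 fc a2 9f c4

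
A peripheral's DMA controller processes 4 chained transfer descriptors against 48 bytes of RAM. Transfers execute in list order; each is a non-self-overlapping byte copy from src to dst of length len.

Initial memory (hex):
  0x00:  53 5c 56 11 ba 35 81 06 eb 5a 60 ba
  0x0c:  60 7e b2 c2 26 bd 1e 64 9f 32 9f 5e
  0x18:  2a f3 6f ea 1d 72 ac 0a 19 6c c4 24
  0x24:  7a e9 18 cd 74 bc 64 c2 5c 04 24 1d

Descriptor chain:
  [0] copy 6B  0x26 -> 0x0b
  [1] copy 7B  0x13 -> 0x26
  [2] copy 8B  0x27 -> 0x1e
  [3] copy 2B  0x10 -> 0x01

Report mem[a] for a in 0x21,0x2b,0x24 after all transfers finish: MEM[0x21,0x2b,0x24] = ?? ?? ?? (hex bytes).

[0] 0x26->0x0b len=6 : 18 cd 74 bc 64 c2
[1] 0x13->0x26 len=7 : 64 9f 32 9f 5e 2a f3
[2] 0x27->0x1e len=8 : 9f 32 9f 5e 2a f3 04 24
[3] 0x10->0x01 len=2 : c2 bd
query mem[0x21]=0x5e, mem[0x2b]=0x2a, mem[0x24]=0x04

MEM[0x21,0x2b,0x24] = 5e 2a 04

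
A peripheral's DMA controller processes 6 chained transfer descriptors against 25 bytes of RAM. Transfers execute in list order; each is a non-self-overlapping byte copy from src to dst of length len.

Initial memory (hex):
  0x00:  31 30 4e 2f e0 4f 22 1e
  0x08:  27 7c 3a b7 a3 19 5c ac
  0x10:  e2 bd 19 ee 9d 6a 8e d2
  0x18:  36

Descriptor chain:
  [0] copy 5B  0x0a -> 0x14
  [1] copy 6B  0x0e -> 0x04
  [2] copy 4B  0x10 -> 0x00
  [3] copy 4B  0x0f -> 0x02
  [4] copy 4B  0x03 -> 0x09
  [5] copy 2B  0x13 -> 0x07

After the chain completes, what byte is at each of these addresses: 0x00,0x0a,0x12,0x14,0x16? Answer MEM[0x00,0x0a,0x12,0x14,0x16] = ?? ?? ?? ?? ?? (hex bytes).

#0 dst[0x14+5] := {0x3a,0xb7,0xa3,0x19,0x5c}
#1 dst[0x04+6] := {0x5c,0xac,0xe2,0xbd,0x19,0xee}
#2 dst[0x00+4] := {0xe2,0xbd,0x19,0xee}
#3 dst[0x02+4] := {0xac,0xe2,0xbd,0x19}
#4 dst[0x09+4] := {0xe2,0xbd,0x19,0xe2}
#5 dst[0x07+2] := {0xee,0x3a}
query mem[0x00]=0xe2, mem[0x0a]=0xbd, mem[0x12]=0x19, mem[0x14]=0x3a, mem[0x16]=0xa3

MEM[0x00,0x0a,0x12,0x14,0x16] = e2 bd 19 3a a3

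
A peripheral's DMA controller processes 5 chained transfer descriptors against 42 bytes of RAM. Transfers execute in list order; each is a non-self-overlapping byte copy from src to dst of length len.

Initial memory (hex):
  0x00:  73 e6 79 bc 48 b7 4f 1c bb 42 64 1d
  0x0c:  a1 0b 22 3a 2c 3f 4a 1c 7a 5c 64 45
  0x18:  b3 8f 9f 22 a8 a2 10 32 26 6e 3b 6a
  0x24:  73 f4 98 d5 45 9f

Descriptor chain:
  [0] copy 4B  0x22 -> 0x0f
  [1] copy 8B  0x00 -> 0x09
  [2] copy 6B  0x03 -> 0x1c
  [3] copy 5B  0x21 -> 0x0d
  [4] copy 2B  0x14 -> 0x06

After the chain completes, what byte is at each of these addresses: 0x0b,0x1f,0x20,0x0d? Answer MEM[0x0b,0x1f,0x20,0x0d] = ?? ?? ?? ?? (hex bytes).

#0 dst[0x0f+4] := {0x3b,0x6a,0x73,0xf4}
#1 dst[0x09+8] := {0x73,0xe6,0x79,0xbc,0x48,0xb7,0x4f,0x1c}
#2 dst[0x1c+6] := {0xbc,0x48,0xb7,0x4f,0x1c,0xbb}
#3 dst[0x0d+5] := {0xbb,0x3b,0x6a,0x73,0xf4}
#4 dst[0x06+2] := {0x7a,0x5c}
query mem[0x0b]=0x79, mem[0x1f]=0x4f, mem[0x20]=0x1c, mem[0x0d]=0xbb

MEM[0x0b,0x1f,0x20,0x0d] = 79 4f 1c bb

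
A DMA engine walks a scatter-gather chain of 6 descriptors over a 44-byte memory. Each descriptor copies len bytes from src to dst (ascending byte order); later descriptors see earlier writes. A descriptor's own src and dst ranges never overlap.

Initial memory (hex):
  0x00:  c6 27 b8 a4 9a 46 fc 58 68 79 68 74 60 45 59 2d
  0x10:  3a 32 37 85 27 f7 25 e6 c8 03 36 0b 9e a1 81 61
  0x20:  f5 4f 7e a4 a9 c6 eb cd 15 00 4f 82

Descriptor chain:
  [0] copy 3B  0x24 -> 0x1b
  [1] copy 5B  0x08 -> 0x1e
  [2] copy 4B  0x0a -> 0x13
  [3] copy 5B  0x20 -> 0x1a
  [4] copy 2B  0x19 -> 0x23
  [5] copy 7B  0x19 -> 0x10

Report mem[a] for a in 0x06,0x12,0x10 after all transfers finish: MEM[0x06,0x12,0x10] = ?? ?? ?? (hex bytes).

#0 dst[0x1b+3] := {0xa9,0xc6,0xeb}
#1 dst[0x1e+5] := {0x68,0x79,0x68,0x74,0x60}
#2 dst[0x13+4] := {0x68,0x74,0x60,0x45}
#3 dst[0x1a+5] := {0x68,0x74,0x60,0xa4,0xa9}
#4 dst[0x23+2] := {0x03,0x68}
#5 dst[0x10+7] := {0x03,0x68,0x74,0x60,0xa4,0xa9,0x79}
query mem[0x06]=0xfc, mem[0x12]=0x74, mem[0x10]=0x03

MEM[0x06,0x12,0x10] = fc 74 03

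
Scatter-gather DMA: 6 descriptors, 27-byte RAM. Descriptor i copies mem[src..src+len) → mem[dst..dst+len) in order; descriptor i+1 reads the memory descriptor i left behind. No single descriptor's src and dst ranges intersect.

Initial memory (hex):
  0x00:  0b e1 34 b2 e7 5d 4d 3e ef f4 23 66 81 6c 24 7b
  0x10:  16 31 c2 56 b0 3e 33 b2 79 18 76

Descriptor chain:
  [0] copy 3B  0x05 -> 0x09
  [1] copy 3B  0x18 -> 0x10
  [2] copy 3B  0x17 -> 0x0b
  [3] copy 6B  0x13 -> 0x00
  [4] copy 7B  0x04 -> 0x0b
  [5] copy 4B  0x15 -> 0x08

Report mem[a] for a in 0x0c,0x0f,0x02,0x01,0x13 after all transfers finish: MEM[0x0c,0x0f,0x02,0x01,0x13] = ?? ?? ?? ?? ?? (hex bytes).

D0: mem[0x09..0x0b] <- [5d 4d 3e]
D1: mem[0x10..0x12] <- [79 18 76]
D2: mem[0x0b..0x0d] <- [b2 79 18]
D3: mem[0x00..0x05] <- [56 b0 3e 33 b2 79]
D4: mem[0x0b..0x11] <- [b2 79 4d 3e ef 5d 4d]
D5: mem[0x08..0x0b] <- [3e 33 b2 79]
query mem[0x0c]=0x79, mem[0x0f]=0xef, mem[0x02]=0x3e, mem[0x01]=0xb0, mem[0x13]=0x56

MEM[0x0c,0x0f,0x02,0x01,0x13] = 79 ef 3e b0 56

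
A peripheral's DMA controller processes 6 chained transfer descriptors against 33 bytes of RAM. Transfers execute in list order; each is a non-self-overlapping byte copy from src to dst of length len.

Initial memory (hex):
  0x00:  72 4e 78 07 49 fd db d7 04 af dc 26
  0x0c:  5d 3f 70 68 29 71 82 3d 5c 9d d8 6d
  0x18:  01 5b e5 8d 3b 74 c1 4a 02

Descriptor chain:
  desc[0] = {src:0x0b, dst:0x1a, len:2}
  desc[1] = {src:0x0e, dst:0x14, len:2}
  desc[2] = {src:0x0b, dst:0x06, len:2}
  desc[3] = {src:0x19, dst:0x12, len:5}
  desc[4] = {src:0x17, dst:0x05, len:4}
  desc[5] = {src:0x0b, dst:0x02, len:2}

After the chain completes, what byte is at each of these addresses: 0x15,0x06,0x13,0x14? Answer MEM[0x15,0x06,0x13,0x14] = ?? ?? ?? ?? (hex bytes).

MEM[0x15,0x06,0x13,0x14] = 3b 01 26 5d

[0] 0x0b->0x1a len=2 : 26 5d
[1] 0x0e->0x14 len=2 : 70 68
[2] 0x0b->0x06 len=2 : 26 5d
[3] 0x19->0x12 len=5 : 5b 26 5d 3b 74
[4] 0x17->0x05 len=4 : 6d 01 5b 26
[5] 0x0b->0x02 len=2 : 26 5d
query mem[0x15]=0x3b, mem[0x06]=0x01, mem[0x13]=0x26, mem[0x14]=0x5d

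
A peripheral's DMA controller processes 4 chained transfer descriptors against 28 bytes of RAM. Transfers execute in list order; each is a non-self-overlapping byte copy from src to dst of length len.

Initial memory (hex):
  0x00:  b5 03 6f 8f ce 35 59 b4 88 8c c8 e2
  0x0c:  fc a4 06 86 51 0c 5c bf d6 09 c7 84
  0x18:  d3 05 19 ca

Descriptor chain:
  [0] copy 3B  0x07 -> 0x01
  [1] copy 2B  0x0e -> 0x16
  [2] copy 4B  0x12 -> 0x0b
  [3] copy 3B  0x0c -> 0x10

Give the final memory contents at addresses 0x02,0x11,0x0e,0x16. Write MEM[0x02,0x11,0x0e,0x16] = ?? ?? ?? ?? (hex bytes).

D0: mem[0x01..0x03] <- [b4 88 8c]
D1: mem[0x16..0x17] <- [06 86]
D2: mem[0x0b..0x0e] <- [5c bf d6 09]
D3: mem[0x10..0x12] <- [bf d6 09]
query mem[0x02]=0x88, mem[0x11]=0xd6, mem[0x0e]=0x09, mem[0x16]=0x06

MEM[0x02,0x11,0x0e,0x16] = 88 d6 09 06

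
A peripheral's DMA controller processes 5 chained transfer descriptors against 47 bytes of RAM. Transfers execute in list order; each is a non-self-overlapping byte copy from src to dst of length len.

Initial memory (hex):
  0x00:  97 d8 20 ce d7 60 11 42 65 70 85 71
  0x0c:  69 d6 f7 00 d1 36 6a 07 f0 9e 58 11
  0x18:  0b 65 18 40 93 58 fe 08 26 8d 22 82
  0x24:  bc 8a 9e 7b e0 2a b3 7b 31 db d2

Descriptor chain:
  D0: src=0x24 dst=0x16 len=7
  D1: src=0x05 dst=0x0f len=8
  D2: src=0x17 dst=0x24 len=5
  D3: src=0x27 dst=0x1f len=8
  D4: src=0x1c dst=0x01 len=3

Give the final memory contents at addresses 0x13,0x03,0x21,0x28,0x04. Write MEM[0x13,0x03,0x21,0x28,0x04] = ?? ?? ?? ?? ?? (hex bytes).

MEM[0x13,0x03,0x21,0x28,0x04] = 70 fe 2a 2a d7

[0] 0x24->0x16 len=7 : bc 8a 9e 7b e0 2a b3
[1] 0x05->0x0f len=8 : 60 11 42 65 70 85 71 69
[2] 0x17->0x24 len=5 : 8a 9e 7b e0 2a
[3] 0x27->0x1f len=8 : e0 2a 2a b3 7b 31 db d2
[4] 0x1c->0x01 len=3 : b3 58 fe
query mem[0x13]=0x70, mem[0x03]=0xfe, mem[0x21]=0x2a, mem[0x28]=0x2a, mem[0x04]=0xd7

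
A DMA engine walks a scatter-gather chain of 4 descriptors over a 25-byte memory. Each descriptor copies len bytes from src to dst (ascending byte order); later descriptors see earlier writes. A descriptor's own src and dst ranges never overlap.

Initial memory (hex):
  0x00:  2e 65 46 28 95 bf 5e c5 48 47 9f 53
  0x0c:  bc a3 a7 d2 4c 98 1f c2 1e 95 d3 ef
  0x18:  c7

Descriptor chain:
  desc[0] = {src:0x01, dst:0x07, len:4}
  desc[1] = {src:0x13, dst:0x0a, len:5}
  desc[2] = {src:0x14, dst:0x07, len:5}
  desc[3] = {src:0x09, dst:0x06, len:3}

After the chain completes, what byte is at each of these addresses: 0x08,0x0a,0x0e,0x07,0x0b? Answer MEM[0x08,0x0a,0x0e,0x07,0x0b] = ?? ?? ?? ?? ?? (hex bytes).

[0] 0x01->0x07 len=4 : 65 46 28 95
[1] 0x13->0x0a len=5 : c2 1e 95 d3 ef
[2] 0x14->0x07 len=5 : 1e 95 d3 ef c7
[3] 0x09->0x06 len=3 : d3 ef c7
query mem[0x08]=0xc7, mem[0x0a]=0xef, mem[0x0e]=0xef, mem[0x07]=0xef, mem[0x0b]=0xc7

MEM[0x08,0x0a,0x0e,0x07,0x0b] = c7 ef ef ef c7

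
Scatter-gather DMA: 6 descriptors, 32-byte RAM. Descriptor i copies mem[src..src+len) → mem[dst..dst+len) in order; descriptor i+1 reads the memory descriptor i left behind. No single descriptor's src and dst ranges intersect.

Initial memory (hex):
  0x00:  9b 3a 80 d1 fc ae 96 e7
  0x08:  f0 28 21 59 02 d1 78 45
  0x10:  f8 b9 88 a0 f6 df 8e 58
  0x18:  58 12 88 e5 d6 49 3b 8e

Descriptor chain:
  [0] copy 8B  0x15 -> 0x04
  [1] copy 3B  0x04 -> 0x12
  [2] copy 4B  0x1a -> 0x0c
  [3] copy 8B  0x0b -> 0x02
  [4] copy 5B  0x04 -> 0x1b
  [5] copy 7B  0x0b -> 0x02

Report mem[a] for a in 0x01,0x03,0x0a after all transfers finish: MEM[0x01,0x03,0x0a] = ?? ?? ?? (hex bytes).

MEM[0x01,0x03,0x0a] = 3a 88 e5

D0: mem[0x04..0x0b] <- [df 8e 58 58 12 88 e5 d6]
D1: mem[0x12..0x14] <- [df 8e 58]
D2: mem[0x0c..0x0f] <- [88 e5 d6 49]
D3: mem[0x02..0x09] <- [d6 88 e5 d6 49 f8 b9 df]
D4: mem[0x1b..0x1f] <- [e5 d6 49 f8 b9]
D5: mem[0x02..0x08] <- [d6 88 e5 d6 49 f8 b9]
query mem[0x01]=0x3a, mem[0x03]=0x88, mem[0x0a]=0xe5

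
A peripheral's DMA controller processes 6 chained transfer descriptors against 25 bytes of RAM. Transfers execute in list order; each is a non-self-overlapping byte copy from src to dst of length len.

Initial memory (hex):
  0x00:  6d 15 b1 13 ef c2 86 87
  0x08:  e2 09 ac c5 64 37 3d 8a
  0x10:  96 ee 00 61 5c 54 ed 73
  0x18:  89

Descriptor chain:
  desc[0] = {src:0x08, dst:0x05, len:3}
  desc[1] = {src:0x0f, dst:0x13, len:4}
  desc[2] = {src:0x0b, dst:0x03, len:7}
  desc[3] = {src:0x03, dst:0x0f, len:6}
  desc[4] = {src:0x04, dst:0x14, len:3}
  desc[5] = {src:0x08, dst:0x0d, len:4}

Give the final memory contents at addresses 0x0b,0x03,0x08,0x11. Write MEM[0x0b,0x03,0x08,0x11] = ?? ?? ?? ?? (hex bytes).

#0 dst[0x05+3] := {0xe2,0x09,0xac}
#1 dst[0x13+4] := {0x8a,0x96,0xee,0x00}
#2 dst[0x03+7] := {0xc5,0x64,0x37,0x3d,0x8a,0x96,0xee}
#3 dst[0x0f+6] := {0xc5,0x64,0x37,0x3d,0x8a,0x96}
#4 dst[0x14+3] := {0x64,0x37,0x3d}
#5 dst[0x0d+4] := {0x96,0xee,0xac,0xc5}
query mem[0x0b]=0xc5, mem[0x03]=0xc5, mem[0x08]=0x96, mem[0x11]=0x37

MEM[0x0b,0x03,0x08,0x11] = c5 c5 96 37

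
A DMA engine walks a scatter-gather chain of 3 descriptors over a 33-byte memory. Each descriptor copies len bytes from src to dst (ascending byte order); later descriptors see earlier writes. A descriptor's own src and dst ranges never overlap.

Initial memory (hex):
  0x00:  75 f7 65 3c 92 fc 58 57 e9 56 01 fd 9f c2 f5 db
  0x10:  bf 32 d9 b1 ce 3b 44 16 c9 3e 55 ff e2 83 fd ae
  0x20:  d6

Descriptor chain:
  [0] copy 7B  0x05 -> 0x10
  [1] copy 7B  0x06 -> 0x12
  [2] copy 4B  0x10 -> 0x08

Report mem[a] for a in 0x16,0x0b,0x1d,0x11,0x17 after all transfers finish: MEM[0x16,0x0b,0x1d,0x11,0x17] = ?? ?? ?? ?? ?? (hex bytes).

[0] 0x05->0x10 len=7 : fc 58 57 e9 56 01 fd
[1] 0x06->0x12 len=7 : 58 57 e9 56 01 fd 9f
[2] 0x10->0x08 len=4 : fc 58 58 57
query mem[0x16]=0x01, mem[0x0b]=0x57, mem[0x1d]=0x83, mem[0x11]=0x58, mem[0x17]=0xfd

MEM[0x16,0x0b,0x1d,0x11,0x17] = 01 57 83 58 fd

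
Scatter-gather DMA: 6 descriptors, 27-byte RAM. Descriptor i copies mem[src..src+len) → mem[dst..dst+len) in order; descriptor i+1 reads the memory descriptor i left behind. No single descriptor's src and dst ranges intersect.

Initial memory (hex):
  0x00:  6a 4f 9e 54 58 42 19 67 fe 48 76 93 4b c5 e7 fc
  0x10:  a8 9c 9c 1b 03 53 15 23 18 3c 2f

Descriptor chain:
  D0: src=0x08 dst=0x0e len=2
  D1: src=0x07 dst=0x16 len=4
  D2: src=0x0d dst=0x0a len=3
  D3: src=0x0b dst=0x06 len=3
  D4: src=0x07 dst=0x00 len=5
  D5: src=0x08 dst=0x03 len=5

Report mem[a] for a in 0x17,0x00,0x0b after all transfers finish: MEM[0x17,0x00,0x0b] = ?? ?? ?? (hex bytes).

MEM[0x17,0x00,0x0b] = fe 48 fe

[0] 0x08->0x0e len=2 : fe 48
[1] 0x07->0x16 len=4 : 67 fe 48 76
[2] 0x0d->0x0a len=3 : c5 fe 48
[3] 0x0b->0x06 len=3 : fe 48 c5
[4] 0x07->0x00 len=5 : 48 c5 48 c5 fe
[5] 0x08->0x03 len=5 : c5 48 c5 fe 48
query mem[0x17]=0xfe, mem[0x00]=0x48, mem[0x0b]=0xfe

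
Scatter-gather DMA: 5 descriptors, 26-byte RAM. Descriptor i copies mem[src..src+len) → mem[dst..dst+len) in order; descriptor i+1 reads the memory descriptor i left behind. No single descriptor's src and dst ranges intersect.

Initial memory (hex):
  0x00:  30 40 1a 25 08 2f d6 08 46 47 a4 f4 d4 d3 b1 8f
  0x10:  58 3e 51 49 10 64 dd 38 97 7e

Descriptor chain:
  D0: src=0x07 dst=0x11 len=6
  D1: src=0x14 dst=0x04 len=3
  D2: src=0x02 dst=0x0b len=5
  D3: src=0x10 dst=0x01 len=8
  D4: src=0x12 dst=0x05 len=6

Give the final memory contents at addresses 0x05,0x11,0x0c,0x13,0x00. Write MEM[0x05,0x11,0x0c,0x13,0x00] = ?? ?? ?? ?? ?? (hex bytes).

#0 dst[0x11+6] := {0x08,0x46,0x47,0xa4,0xf4,0xd4}
#1 dst[0x04+3] := {0xa4,0xf4,0xd4}
#2 dst[0x0b+5] := {0x1a,0x25,0xa4,0xf4,0xd4}
#3 dst[0x01+8] := {0x58,0x08,0x46,0x47,0xa4,0xf4,0xd4,0x38}
#4 dst[0x05+6] := {0x46,0x47,0xa4,0xf4,0xd4,0x38}
query mem[0x05]=0x46, mem[0x11]=0x08, mem[0x0c]=0x25, mem[0x13]=0x47, mem[0x00]=0x30

MEM[0x05,0x11,0x0c,0x13,0x00] = 46 08 25 47 30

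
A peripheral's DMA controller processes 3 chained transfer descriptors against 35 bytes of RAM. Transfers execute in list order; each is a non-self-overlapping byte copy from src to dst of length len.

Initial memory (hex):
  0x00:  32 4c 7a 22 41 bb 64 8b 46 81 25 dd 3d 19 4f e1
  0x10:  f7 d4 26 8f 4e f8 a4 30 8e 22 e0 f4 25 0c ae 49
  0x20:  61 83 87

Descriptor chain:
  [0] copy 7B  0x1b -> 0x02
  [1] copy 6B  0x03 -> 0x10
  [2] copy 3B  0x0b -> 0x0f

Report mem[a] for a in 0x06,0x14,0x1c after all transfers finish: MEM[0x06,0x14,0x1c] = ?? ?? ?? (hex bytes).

  after D0: wrote 7B at 0x02 = f4250cae496183
  after D1: wrote 6B at 0x10 = 250cae496183
  after D2: wrote 3B at 0x0f = dd3d19
query mem[0x06]=0x49, mem[0x14]=0x61, mem[0x1c]=0x25

MEM[0x06,0x14,0x1c] = 49 61 25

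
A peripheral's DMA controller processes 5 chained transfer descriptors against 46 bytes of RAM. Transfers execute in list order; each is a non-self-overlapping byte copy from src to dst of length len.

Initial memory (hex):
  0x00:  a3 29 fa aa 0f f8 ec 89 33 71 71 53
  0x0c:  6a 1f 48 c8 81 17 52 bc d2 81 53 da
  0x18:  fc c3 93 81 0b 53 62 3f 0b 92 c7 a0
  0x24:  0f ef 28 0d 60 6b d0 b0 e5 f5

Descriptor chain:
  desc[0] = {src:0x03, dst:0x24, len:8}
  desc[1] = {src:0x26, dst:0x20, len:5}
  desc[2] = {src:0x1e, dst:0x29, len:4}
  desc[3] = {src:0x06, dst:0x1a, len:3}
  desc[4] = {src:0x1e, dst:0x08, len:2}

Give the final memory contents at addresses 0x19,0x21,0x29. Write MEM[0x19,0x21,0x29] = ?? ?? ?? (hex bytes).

#0 dst[0x24+8] := {0xaa,0x0f,0xf8,0xec,0x89,0x33,0x71,0x71}
#1 dst[0x20+5] := {0xf8,0xec,0x89,0x33,0x71}
#2 dst[0x29+4] := {0x62,0x3f,0xf8,0xec}
#3 dst[0x1a+3] := {0xec,0x89,0x33}
#4 dst[0x08+2] := {0x62,0x3f}
query mem[0x19]=0xc3, mem[0x21]=0xec, mem[0x29]=0x62

MEM[0x19,0x21,0x29] = c3 ec 62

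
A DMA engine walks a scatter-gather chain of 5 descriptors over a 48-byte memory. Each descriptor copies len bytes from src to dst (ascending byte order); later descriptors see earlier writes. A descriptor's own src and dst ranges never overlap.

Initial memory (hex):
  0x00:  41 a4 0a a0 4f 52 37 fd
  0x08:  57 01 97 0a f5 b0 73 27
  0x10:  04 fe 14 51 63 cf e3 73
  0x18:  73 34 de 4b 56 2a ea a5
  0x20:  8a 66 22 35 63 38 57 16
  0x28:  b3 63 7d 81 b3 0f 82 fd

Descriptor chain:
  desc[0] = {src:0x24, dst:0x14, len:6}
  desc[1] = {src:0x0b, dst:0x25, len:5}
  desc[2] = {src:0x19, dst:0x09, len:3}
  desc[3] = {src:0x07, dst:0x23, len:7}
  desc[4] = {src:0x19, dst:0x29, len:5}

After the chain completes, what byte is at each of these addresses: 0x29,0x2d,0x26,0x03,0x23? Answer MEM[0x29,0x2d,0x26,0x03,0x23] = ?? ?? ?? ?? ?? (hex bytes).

MEM[0x29,0x2d,0x26,0x03,0x23] = 63 2a de a0 fd

D0: mem[0x14..0x19] <- [63 38 57 16 b3 63]
D1: mem[0x25..0x29] <- [0a f5 b0 73 27]
D2: mem[0x09..0x0b] <- [63 de 4b]
D3: mem[0x23..0x29] <- [fd 57 63 de 4b f5 b0]
D4: mem[0x29..0x2d] <- [63 de 4b 56 2a]
query mem[0x29]=0x63, mem[0x2d]=0x2a, mem[0x26]=0xde, mem[0x03]=0xa0, mem[0x23]=0xfd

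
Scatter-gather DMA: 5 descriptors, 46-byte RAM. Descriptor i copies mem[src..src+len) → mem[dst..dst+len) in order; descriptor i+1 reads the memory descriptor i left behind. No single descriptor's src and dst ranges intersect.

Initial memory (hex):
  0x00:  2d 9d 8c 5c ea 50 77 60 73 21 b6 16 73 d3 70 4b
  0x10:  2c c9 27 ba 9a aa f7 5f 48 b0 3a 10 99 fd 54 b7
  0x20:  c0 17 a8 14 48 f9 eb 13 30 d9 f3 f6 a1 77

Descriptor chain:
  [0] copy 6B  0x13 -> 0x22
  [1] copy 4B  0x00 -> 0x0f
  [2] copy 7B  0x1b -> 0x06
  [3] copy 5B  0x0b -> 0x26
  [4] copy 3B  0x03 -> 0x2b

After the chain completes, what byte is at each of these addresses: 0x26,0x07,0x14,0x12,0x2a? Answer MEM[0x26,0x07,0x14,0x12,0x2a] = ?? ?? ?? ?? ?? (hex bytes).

  after D0: wrote 6B at 0x22 = ba9aaaf75f48
  after D1: wrote 4B at 0x0f = 2d9d8c5c
  after D2: wrote 7B at 0x06 = 1099fd54b7c017
  after D3: wrote 5B at 0x26 = c017d3702d
  after D4: wrote 3B at 0x2b = 5cea50
query mem[0x26]=0xc0, mem[0x07]=0x99, mem[0x14]=0x9a, mem[0x12]=0x5c, mem[0x2a]=0x2d

MEM[0x26,0x07,0x14,0x12,0x2a] = c0 99 9a 5c 2d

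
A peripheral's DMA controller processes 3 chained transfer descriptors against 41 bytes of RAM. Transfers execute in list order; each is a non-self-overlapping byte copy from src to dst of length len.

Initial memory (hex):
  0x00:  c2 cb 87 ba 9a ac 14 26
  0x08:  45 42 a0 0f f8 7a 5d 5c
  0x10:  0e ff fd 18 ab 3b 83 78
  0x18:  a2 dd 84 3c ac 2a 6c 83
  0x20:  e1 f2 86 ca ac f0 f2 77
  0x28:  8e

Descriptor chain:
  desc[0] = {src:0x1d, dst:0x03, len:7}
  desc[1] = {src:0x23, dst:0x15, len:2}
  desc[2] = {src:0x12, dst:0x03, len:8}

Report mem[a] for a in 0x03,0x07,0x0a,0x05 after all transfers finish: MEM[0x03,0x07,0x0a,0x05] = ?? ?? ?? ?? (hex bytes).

[0] 0x1d->0x03 len=7 : 2a 6c 83 e1 f2 86 ca
[1] 0x23->0x15 len=2 : ca ac
[2] 0x12->0x03 len=8 : fd 18 ab ca ac 78 a2 dd
query mem[0x03]=0xfd, mem[0x07]=0xac, mem[0x0a]=0xdd, mem[0x05]=0xab

MEM[0x03,0x07,0x0a,0x05] = fd ac dd ab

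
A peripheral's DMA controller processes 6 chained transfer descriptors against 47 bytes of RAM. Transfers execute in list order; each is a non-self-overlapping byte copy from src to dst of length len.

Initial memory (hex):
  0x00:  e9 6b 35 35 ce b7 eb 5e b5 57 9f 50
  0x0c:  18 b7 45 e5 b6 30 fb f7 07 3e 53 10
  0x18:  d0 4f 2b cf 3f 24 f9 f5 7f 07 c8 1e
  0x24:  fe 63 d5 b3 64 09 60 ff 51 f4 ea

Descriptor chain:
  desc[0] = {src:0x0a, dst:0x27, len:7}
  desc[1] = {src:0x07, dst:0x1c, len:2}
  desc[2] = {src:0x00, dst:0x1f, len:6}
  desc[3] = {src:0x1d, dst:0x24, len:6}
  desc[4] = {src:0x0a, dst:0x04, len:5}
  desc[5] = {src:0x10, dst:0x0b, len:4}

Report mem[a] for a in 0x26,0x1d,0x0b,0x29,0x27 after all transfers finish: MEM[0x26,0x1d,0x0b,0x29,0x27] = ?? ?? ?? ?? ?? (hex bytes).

MEM[0x26,0x1d,0x0b,0x29,0x27] = e9 b5 b6 35 6b

[0] 0x0a->0x27 len=7 : 9f 50 18 b7 45 e5 b6
[1] 0x07->0x1c len=2 : 5e b5
[2] 0x00->0x1f len=6 : e9 6b 35 35 ce b7
[3] 0x1d->0x24 len=6 : b5 f9 e9 6b 35 35
[4] 0x0a->0x04 len=5 : 9f 50 18 b7 45
[5] 0x10->0x0b len=4 : b6 30 fb f7
query mem[0x26]=0xe9, mem[0x1d]=0xb5, mem[0x0b]=0xb6, mem[0x29]=0x35, mem[0x27]=0x6b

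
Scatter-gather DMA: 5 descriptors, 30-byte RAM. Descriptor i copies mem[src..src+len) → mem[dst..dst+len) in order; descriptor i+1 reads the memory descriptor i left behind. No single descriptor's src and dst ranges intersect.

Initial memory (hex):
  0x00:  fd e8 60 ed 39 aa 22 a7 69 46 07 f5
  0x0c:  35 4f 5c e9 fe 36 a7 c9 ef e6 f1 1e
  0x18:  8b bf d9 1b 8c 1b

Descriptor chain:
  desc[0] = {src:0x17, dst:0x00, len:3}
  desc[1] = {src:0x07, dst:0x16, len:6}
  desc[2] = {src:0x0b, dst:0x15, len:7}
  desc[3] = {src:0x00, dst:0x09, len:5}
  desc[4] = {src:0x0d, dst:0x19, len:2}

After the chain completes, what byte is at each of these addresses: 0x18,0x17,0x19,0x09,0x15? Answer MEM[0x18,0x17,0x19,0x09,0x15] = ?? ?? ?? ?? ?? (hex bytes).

MEM[0x18,0x17,0x19,0x09,0x15] = 5c 4f 39 1e f5

#0 dst[0x00+3] := {0x1e,0x8b,0xbf}
#1 dst[0x16+6] := {0xa7,0x69,0x46,0x07,0xf5,0x35}
#2 dst[0x15+7] := {0xf5,0x35,0x4f,0x5c,0xe9,0xfe,0x36}
#3 dst[0x09+5] := {0x1e,0x8b,0xbf,0xed,0x39}
#4 dst[0x19+2] := {0x39,0x5c}
query mem[0x18]=0x5c, mem[0x17]=0x4f, mem[0x19]=0x39, mem[0x09]=0x1e, mem[0x15]=0xf5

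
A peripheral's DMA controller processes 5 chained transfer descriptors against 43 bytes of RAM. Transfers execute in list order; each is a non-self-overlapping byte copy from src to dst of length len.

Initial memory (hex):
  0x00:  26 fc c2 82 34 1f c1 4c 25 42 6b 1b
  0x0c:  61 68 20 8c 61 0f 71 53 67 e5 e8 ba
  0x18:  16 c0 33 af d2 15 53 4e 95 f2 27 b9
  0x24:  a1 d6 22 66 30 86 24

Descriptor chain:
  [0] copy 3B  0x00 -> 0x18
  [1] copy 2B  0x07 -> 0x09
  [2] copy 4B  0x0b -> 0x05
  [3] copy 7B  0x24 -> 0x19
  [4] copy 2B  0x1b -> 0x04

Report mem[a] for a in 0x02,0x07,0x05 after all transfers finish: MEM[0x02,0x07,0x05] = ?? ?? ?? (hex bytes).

[0] 0x00->0x18 len=3 : 26 fc c2
[1] 0x07->0x09 len=2 : 4c 25
[2] 0x0b->0x05 len=4 : 1b 61 68 20
[3] 0x24->0x19 len=7 : a1 d6 22 66 30 86 24
[4] 0x1b->0x04 len=2 : 22 66
query mem[0x02]=0xc2, mem[0x07]=0x68, mem[0x05]=0x66

MEM[0x02,0x07,0x05] = c2 68 66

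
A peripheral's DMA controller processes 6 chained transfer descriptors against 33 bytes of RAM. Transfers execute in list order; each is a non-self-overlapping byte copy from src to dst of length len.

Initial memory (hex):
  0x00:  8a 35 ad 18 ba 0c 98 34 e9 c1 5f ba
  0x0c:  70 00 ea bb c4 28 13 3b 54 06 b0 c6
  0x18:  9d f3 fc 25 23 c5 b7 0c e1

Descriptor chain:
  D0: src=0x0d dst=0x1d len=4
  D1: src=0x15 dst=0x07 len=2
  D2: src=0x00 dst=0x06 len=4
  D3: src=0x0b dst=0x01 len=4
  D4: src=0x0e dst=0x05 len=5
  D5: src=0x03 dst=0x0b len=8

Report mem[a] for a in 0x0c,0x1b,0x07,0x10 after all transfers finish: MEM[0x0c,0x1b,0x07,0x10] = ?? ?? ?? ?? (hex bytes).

MEM[0x0c,0x1b,0x07,0x10] = ea 25 c4 28

[0] 0x0d->0x1d len=4 : 00 ea bb c4
[1] 0x15->0x07 len=2 : 06 b0
[2] 0x00->0x06 len=4 : 8a 35 ad 18
[3] 0x0b->0x01 len=4 : ba 70 00 ea
[4] 0x0e->0x05 len=5 : ea bb c4 28 13
[5] 0x03->0x0b len=8 : 00 ea ea bb c4 28 13 5f
query mem[0x0c]=0xea, mem[0x1b]=0x25, mem[0x07]=0xc4, mem[0x10]=0x28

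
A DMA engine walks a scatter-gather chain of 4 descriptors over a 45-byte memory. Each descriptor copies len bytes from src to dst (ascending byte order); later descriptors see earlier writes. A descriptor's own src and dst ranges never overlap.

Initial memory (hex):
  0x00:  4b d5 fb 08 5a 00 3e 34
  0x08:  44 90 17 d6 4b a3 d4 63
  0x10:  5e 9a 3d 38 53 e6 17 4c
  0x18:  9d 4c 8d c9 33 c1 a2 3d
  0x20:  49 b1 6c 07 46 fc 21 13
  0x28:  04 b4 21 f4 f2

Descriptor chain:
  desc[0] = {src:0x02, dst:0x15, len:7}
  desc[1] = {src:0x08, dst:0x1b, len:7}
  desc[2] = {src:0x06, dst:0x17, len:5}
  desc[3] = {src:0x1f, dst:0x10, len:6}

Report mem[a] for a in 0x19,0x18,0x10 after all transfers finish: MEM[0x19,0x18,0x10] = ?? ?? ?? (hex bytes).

MEM[0x19,0x18,0x10] = 44 34 4b

[0] 0x02->0x15 len=7 : fb 08 5a 00 3e 34 44
[1] 0x08->0x1b len=7 : 44 90 17 d6 4b a3 d4
[2] 0x06->0x17 len=5 : 3e 34 44 90 17
[3] 0x1f->0x10 len=6 : 4b a3 d4 6c 07 46
query mem[0x19]=0x44, mem[0x18]=0x34, mem[0x10]=0x4b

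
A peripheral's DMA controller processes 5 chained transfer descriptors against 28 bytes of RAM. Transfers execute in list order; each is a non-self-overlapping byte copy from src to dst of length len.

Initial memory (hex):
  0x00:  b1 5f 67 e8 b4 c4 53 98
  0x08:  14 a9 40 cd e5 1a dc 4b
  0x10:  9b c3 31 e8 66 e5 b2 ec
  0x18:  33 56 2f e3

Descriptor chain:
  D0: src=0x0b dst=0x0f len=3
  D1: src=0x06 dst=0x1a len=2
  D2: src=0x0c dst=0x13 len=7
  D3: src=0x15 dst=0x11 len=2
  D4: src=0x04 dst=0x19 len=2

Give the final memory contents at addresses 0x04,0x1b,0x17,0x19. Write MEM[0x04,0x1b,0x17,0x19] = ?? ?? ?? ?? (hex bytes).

  after D0: wrote 3B at 0x0f = cde51a
  after D1: wrote 2B at 0x1a = 5398
  after D2: wrote 7B at 0x13 = e51adccde51a31
  after D3: wrote 2B at 0x11 = dccd
  after D4: wrote 2B at 0x19 = b4c4
query mem[0x04]=0xb4, mem[0x1b]=0x98, mem[0x17]=0xe5, mem[0x19]=0xb4

MEM[0x04,0x1b,0x17,0x19] = b4 98 e5 b4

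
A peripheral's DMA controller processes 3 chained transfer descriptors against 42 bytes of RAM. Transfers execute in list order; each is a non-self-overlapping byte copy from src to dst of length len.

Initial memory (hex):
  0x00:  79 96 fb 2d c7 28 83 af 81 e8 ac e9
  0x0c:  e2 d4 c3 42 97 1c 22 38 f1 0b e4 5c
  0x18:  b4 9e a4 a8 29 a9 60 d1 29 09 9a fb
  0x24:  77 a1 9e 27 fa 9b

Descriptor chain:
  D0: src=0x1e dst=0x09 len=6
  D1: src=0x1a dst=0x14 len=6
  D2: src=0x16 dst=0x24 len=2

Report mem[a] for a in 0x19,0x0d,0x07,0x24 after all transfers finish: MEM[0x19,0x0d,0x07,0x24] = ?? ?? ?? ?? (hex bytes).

MEM[0x19,0x0d,0x07,0x24] = d1 9a af 29

D0: mem[0x09..0x0e] <- [60 d1 29 09 9a fb]
D1: mem[0x14..0x19] <- [a4 a8 29 a9 60 d1]
D2: mem[0x24..0x25] <- [29 a9]
query mem[0x19]=0xd1, mem[0x0d]=0x9a, mem[0x07]=0xaf, mem[0x24]=0x29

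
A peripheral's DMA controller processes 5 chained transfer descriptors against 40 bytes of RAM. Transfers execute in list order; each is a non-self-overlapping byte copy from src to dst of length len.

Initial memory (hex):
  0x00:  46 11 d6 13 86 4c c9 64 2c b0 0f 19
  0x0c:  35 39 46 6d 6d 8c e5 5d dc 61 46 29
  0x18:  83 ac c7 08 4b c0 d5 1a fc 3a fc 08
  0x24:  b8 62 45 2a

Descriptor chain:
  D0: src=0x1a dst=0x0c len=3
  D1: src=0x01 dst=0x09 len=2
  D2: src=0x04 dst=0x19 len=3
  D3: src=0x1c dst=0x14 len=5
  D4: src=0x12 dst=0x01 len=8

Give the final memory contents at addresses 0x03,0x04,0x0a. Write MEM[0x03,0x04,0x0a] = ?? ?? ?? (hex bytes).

[0] 0x1a->0x0c len=3 : c7 08 4b
[1] 0x01->0x09 len=2 : 11 d6
[2] 0x04->0x19 len=3 : 86 4c c9
[3] 0x1c->0x14 len=5 : 4b c0 d5 1a fc
[4] 0x12->0x01 len=8 : e5 5d 4b c0 d5 1a fc 86
query mem[0x03]=0x4b, mem[0x04]=0xc0, mem[0x0a]=0xd6

MEM[0x03,0x04,0x0a] = 4b c0 d6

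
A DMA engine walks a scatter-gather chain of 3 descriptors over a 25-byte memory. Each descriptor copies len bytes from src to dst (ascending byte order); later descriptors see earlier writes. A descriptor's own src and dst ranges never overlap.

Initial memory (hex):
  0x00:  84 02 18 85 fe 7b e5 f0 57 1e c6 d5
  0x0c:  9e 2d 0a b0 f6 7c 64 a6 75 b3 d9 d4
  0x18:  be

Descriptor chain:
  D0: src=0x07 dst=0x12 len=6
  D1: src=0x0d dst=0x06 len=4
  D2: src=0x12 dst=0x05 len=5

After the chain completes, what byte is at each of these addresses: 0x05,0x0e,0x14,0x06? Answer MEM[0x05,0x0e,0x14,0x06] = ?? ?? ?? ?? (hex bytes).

MEM[0x05,0x0e,0x14,0x06] = f0 0a 1e 57

[0] 0x07->0x12 len=6 : f0 57 1e c6 d5 9e
[1] 0x0d->0x06 len=4 : 2d 0a b0 f6
[2] 0x12->0x05 len=5 : f0 57 1e c6 d5
query mem[0x05]=0xf0, mem[0x0e]=0x0a, mem[0x14]=0x1e, mem[0x06]=0x57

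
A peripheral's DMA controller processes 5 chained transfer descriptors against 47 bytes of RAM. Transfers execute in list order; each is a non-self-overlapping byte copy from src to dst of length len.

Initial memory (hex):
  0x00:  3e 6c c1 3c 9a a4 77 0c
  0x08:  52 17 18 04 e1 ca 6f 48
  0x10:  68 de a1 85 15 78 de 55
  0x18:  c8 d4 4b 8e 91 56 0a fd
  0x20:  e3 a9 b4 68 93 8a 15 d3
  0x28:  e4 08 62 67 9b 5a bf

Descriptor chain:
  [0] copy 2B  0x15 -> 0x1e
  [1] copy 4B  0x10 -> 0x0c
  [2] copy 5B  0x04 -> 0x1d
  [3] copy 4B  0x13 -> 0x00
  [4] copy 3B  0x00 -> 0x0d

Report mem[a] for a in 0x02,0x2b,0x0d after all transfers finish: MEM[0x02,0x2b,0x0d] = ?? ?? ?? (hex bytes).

MEM[0x02,0x2b,0x0d] = 78 67 85

[0] 0x15->0x1e len=2 : 78 de
[1] 0x10->0x0c len=4 : 68 de a1 85
[2] 0x04->0x1d len=5 : 9a a4 77 0c 52
[3] 0x13->0x00 len=4 : 85 15 78 de
[4] 0x00->0x0d len=3 : 85 15 78
query mem[0x02]=0x78, mem[0x2b]=0x67, mem[0x0d]=0x85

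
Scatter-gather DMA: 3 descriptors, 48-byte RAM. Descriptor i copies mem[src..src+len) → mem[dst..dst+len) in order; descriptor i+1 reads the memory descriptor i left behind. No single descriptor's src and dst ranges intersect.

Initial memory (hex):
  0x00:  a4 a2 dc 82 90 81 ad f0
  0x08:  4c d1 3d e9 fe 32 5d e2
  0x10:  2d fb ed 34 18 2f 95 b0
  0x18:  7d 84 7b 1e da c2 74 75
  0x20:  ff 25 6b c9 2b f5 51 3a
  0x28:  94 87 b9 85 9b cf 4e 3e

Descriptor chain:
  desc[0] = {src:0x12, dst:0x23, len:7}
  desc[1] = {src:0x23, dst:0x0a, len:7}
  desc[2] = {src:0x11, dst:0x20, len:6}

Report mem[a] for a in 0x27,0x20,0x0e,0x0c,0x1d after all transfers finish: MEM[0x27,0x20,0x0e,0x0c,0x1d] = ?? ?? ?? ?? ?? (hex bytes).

MEM[0x27,0x20,0x0e,0x0c,0x1d] = 95 fb 95 18 c2

  after D0: wrote 7B at 0x23 = ed34182f95b07d
  after D1: wrote 7B at 0x0a = ed34182f95b07d
  after D2: wrote 6B at 0x20 = fbed34182f95
query mem[0x27]=0x95, mem[0x20]=0xfb, mem[0x0e]=0x95, mem[0x0c]=0x18, mem[0x1d]=0xc2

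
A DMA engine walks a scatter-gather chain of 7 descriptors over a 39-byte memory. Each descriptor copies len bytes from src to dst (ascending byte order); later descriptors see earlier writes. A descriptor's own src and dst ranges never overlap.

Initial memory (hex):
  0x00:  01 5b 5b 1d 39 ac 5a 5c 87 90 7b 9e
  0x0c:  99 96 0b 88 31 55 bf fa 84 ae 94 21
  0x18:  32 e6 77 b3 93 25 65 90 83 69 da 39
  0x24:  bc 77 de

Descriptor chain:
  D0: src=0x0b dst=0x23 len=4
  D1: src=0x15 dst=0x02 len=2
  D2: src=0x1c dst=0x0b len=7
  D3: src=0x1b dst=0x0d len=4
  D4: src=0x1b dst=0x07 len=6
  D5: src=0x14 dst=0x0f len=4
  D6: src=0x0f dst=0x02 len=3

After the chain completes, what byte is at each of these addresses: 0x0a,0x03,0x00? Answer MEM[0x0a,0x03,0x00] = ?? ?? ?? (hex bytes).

D0: mem[0x23..0x26] <- [9e 99 96 0b]
D1: mem[0x02..0x03] <- [ae 94]
D2: mem[0x0b..0x11] <- [93 25 65 90 83 69 da]
D3: mem[0x0d..0x10] <- [b3 93 25 65]
D4: mem[0x07..0x0c] <- [b3 93 25 65 90 83]
D5: mem[0x0f..0x12] <- [84 ae 94 21]
D6: mem[0x02..0x04] <- [84 ae 94]
query mem[0x0a]=0x65, mem[0x03]=0xae, mem[0x00]=0x01

MEM[0x0a,0x03,0x00] = 65 ae 01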